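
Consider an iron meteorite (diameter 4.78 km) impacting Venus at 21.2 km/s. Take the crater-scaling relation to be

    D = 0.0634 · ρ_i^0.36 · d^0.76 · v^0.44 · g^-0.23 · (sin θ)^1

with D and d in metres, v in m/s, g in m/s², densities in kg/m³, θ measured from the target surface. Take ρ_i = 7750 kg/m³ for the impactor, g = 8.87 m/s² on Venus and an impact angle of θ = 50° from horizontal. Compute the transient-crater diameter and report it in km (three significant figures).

D ≈ 37.0 km

In SI units: d = 4780 m, v = 21200 m/s.
ρ_i^0.36 = 7750^0.36 = 25.13
d^0.76 = 4780^0.76 = 625.7
v^0.44 = 21200^0.44 = 80.09
g^-0.23 = 8.87^-0.23 = 0.6053
(sin 50°)^1 = 0.7660^1 = 0.7660
D = 0.0634 × 25.13 × 625.7 × 80.09 × 0.6053 × 0.7660 = 37019 m
   = 37.02 km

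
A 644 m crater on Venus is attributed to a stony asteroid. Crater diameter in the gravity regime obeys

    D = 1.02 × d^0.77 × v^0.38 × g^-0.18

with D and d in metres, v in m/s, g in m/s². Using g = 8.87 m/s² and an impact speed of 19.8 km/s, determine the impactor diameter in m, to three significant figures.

d ≈ 54.7 m

Rearranging for d: d = [D / (1.02 · 19800^0.38 · 8.87^-0.18)]^(1/0.77).
19800^0.38 = 42.93
8.87^-0.18 = 0.6751
Denominator = 1.02 × 42.93 × 0.6751 = 29.56
D / 29.56 = 644 / 29.56 = 21.79
d = 21.79^(1/0.77) = 21.79^1.2987 = 54.70 m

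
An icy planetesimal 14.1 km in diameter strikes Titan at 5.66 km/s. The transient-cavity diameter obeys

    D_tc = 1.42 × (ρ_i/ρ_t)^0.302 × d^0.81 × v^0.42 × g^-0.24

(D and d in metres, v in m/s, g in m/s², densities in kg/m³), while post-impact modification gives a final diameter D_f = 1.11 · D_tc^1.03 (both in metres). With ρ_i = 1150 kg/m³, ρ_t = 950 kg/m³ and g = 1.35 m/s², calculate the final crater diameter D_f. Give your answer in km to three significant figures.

D_f ≈ 191 km

In SI: d = 14100 m, v = 5660 m/s.
(ρ_i/ρ_t)^0.302 = (1150/950)^0.302 = 1.059
d^0.81 = 14100^0.81 = 2295
v^0.42 = 5660^0.42 = 37.69
g^-0.24 = 1.35^-0.24 = 0.9305
D_tc = 1.42 × 1.059 × 2295 × 37.69 × 0.9305 = 1.210 × 10^5 m
D_f = 1.11 × (1.210 × 10^5)^1.03 = 1.908 × 10^5 m
     = 190.8 km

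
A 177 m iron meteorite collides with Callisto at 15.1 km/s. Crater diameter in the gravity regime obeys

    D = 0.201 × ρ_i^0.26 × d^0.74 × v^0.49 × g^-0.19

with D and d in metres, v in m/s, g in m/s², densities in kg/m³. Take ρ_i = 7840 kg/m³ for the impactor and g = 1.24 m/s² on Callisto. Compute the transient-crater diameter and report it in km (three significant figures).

In SI units: v = 15100 m/s.
ρ_i^0.26 = 7840^0.26 = 10.29
d^0.74 = 177^0.74 = 46.08
v^0.49 = 15100^0.49 = 111.6
g^-0.19 = 1.24^-0.19 = 0.9600
D = 0.201 × 10.29 × 46.08 × 111.6 × 0.9600 = 10211 m
   = 10.21 km

D ≈ 10.2 km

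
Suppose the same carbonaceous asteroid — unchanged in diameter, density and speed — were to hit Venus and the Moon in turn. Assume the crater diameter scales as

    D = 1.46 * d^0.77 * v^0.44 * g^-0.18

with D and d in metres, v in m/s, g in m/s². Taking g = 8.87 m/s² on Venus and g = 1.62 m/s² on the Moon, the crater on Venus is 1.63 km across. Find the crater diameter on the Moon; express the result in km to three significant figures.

All impactor-dependent factors cancel in the ratio, leaving D_Moon/D_Venus = (g_Moon/g_Venus)^-0.18.
(1.62/8.87)^-0.18 = 0.1826^-0.18 = 1.358
D_Moon = 1.358 × 1.63 km = 2.21 km

D ≈ 2.21 km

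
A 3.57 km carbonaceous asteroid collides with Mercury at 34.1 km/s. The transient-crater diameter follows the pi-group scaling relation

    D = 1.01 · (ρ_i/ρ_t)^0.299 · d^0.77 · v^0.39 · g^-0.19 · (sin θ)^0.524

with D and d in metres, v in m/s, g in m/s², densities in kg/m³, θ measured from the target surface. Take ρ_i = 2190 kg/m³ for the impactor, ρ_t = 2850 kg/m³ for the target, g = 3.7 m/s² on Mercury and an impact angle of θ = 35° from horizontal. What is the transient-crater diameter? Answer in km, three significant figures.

D ≈ 17.3 km

In SI units: d = 3570 m, v = 34100 m/s.
(ρ_i/ρ_t)^0.299 = (2190/2850)^0.299 = 0.9243
d^0.77 = 3570^0.77 = 543.9
v^0.39 = 34100^0.39 = 58.58
g^-0.19 = 3.7^-0.19 = 0.7799
(sin 35°)^0.524 = 0.5736^0.524 = 0.7473
D = 1.01 × 0.9243 × 543.9 × 58.58 × 0.7799 × 0.7473 = 17336 m
   = 17.34 km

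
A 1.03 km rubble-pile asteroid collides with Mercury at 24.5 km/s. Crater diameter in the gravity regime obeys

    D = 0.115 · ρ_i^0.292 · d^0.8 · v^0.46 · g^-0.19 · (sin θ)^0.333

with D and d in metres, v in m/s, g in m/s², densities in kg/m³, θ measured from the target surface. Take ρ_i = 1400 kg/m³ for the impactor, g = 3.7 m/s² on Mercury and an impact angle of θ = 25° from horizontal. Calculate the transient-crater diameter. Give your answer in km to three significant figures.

D ≈ 15.0 km

In SI units: d = 1030 m, v = 24500 m/s.
ρ_i^0.292 = 1400^0.292 = 8.292
d^0.8 = 1030^0.8 = 257.2
v^0.46 = 24500^0.46 = 104.5
g^-0.19 = 3.7^-0.19 = 0.7799
(sin 25°)^0.333 = 0.4226^0.333 = 0.7506
D = 0.115 × 8.292 × 257.2 × 104.5 × 0.7799 × 0.7506 = 15003 m
   = 15.00 km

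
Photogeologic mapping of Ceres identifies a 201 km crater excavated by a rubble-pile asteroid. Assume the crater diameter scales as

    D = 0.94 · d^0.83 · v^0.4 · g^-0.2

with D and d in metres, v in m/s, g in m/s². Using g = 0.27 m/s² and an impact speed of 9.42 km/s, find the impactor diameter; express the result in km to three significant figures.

Rearranging for d: d = [D / (0.94 · 9420^0.4 · 0.27^-0.2)]^(1/0.83).
D = 201000 m.
9420^0.4 = 38.87
0.27^-0.2 = 1.299
Denominator = 0.94 × 38.87 × 1.299 = 47.46
D / 47.46 = 201000 / 47.46 = 4235
d = 4235^(1/0.83) = 4235^1.2048 = 23422 m

d ≈ 23.4 km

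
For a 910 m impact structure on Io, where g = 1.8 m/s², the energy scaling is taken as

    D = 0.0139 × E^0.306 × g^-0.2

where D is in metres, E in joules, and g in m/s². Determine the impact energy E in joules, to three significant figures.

Rearranging: E = [D / (0.0139 · g^-0.2)]^(1/0.306).
g^-0.2 = 1.8^-0.2 = 0.8891
D / (0.0139 × 0.8891) = 910 / (0.01236) = 7.362 × 10^4
E = (7.362 × 10^4)^3.268 = 8.042 × 10^15 J

E ≈ 8.04 × 10^15 J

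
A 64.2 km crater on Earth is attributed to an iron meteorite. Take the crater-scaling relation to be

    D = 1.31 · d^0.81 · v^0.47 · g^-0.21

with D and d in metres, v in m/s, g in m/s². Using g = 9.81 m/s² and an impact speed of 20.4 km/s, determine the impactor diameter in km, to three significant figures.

d ≈ 3.52 km

Rearranging for d: d = [D / (1.31 · 20400^0.47 · 9.81^-0.21)]^(1/0.81).
D = 64200 m.
20400^0.47 = 106.1
9.81^-0.21 = 0.6191
Denominator = 1.31 × 106.1 × 0.6191 = 86.05
D / 86.05 = 64200 / 86.05 = 746.1
d = 746.1^(1/0.81) = 746.1^1.2346 = 3522 m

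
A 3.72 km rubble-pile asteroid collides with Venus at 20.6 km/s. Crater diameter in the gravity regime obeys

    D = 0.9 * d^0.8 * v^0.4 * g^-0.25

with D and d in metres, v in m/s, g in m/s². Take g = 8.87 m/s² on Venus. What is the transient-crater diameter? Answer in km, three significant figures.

In SI units: d = 3720 m, v = 20600 m/s.
d^0.8 = 3720^0.8 = 718.5
v^0.4 = 20600^0.4 = 53.16
g^-0.25 = 8.87^-0.25 = 0.5795
D = 0.9 × 718.5 × 53.16 × 0.5795 = 19921 m
   = 19.92 km

D ≈ 19.9 km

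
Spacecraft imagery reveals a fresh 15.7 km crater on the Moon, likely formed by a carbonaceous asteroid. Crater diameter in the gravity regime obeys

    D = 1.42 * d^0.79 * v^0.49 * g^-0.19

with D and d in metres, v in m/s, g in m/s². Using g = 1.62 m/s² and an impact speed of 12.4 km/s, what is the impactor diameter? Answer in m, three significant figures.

Rearranging for d: d = [D / (1.42 · 12400^0.49 · 1.62^-0.19)]^(1/0.79).
D = 15700 m.
12400^0.49 = 101.3
1.62^-0.19 = 0.9124
Denominator = 1.42 × 101.3 × 0.9124 = 131.2
D / 131.2 = 15700 / 131.2 = 119.7
d = 119.7^(1/0.79) = 119.7^1.2658 = 427.0 m

d ≈ 427 m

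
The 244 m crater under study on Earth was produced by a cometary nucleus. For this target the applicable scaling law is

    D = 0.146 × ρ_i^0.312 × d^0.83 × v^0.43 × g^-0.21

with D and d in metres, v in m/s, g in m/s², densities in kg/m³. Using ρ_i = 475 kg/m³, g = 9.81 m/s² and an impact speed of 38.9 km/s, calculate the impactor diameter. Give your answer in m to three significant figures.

Rearranging for d: d = [D / (0.146 · 475^0.312 · 38900^0.43 · 9.81^-0.21)]^(1/0.83).
475^0.312 = 6.841
38900^0.43 = 94.12
9.81^-0.21 = 0.6191
Denominator = 0.146 × 6.841 × 94.12 × 0.6191 = 58.20
D / 58.20 = 244 / 58.20 = 4.192
d = 4.192^(1/0.83) = 4.192^1.2048 = 5.622 m

d ≈ 5.62 m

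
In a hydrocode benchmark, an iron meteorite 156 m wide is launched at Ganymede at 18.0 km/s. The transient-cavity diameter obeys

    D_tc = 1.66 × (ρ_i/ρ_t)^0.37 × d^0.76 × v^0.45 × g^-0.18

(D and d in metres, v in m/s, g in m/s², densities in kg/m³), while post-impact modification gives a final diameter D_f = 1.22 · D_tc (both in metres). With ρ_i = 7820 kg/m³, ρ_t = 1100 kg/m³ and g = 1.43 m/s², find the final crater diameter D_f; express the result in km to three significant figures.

D_f ≈ 15.0 km

v = 18000 m/s.
(ρ_i/ρ_t)^0.37 = (7820/1100)^0.37 = 2.066
d^0.76 = 156^0.76 = 46.43
v^0.45 = 18000^0.45 = 82.20
g^-0.18 = 1.43^-0.18 = 0.9376
D_tc = 1.66 × 2.066 × 46.43 × 82.20 × 0.9376 = 12270 m
D_f = 1.22 × 12270 = 14969 m
     = 14.97 km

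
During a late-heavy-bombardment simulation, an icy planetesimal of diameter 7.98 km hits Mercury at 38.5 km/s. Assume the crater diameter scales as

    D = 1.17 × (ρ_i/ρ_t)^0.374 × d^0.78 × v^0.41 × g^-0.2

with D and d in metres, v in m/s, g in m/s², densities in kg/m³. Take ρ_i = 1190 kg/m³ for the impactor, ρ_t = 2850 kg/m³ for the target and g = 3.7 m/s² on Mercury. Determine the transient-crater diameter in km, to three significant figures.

D ≈ 54.5 km

In SI units: d = 7980 m, v = 38500 m/s.
(ρ_i/ρ_t)^0.374 = (1190/2850)^0.374 = 0.7213
d^0.78 = 7980^0.78 = 1106
v^0.41 = 38500^0.41 = 75.86
g^-0.2 = 3.7^-0.2 = 0.7698
D = 1.17 × 0.7213 × 1106 × 75.86 × 0.7698 = 54506 m
   = 54.51 km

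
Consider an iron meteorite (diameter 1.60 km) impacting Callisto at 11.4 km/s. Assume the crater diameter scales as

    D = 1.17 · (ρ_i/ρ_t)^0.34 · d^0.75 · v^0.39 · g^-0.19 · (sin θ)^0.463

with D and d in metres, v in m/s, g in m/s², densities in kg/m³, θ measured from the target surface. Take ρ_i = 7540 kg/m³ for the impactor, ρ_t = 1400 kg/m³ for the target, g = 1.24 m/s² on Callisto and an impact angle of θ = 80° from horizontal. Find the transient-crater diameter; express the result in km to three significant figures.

In SI units: d = 1600 m, v = 11400 m/s.
(ρ_i/ρ_t)^0.34 = (7540/1400)^0.34 = 1.773
d^0.75 = 1600^0.75 = 253.0
v^0.39 = 11400^0.39 = 38.21
g^-0.19 = 1.24^-0.19 = 0.9600
(sin 80°)^0.463 = 0.9848^0.463 = 0.9929
D = 1.17 × 1.773 × 253.0 × 38.21 × 0.9600 × 0.9929 = 19115 m
   = 19.11 km

D ≈ 19.1 km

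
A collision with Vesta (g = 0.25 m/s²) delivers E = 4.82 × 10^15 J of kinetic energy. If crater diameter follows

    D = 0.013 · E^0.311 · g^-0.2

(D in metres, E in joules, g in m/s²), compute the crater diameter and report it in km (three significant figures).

E^0.311 = (4.82 × 10^15)^0.311 = 7.541 × 10^4
g^-0.2 = 0.25^-0.2 = 1.320
D = 0.013 × 7.541 × 10^4 × 1.320 = 1294 m
   = 1.294 km

D ≈ 1.29 km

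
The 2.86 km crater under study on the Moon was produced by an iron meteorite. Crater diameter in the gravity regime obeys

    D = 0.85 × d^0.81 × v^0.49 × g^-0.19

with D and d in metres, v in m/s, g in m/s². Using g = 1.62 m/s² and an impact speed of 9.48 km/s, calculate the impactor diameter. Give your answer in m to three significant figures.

d ≈ 99.5 m

Rearranging for d: d = [D / (0.85 · 9480^0.49 · 1.62^-0.19)]^(1/0.81).
D = 2860 m.
9480^0.49 = 88.85
1.62^-0.19 = 0.9124
Denominator = 0.85 × 88.85 × 0.9124 = 68.91
D / 68.91 = 2860 / 68.91 = 41.50
d = 41.50^(1/0.81) = 41.50^1.2346 = 99.46 m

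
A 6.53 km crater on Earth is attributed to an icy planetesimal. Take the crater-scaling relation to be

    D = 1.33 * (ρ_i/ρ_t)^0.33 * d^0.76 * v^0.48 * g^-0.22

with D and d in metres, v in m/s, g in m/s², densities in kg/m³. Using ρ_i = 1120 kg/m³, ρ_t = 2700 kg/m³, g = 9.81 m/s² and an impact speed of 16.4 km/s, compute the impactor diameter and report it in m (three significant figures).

Rearranging for d: d = [D / (1.33 · (1120/2700)^0.33 · 16400^0.48 · 9.81^-0.22)]^(1/0.76).
D = 6530 m.
(1120/2700)^0.33 = 0.7480
16400^0.48 = 105.5
9.81^-0.22 = 0.6051
Denominator = 1.33 × 0.7480 × 105.5 × 0.6051 = 63.51
D / 63.51 = 6530 / 63.51 = 102.8
d = 102.8^(1/0.76) = 102.8^1.3158 = 444.0 m

d ≈ 444 m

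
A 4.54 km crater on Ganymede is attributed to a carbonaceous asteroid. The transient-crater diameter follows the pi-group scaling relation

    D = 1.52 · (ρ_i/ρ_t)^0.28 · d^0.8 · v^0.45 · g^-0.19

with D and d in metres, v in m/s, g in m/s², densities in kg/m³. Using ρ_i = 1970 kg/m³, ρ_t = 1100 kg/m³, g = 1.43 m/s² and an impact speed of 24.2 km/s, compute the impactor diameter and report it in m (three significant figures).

d ≈ 67.1 m

Rearranging for d: d = [D / (1.52 · (1970/1100)^0.28 · 24200^0.45 · 1.43^-0.19)]^(1/0.8).
D = 4540 m.
(1970/1100)^0.28 = 1.177
24200^0.45 = 93.91
1.43^-0.19 = 0.9343
Denominator = 1.52 × 1.177 × 93.91 × 0.9343 = 157.0
D / 157.0 = 4540 / 157.0 = 28.92
d = 28.92^(1/0.8) = 28.92^1.25 = 67.07 m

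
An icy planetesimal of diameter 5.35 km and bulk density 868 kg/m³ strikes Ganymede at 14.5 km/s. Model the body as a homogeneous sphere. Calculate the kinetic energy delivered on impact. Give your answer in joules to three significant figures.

E ≈ 7.32 × 10^21 J

d = 5350 m; v = 14500 m/s.
Mass m = (π/6) ρ d³ = (π/6) × 868 × (5350)³ = 6.960 × 10^13 kg
E = ½ m v² = 0.5 × 6.960 × 10^13 × (14500)² = 7.317 × 10^21 J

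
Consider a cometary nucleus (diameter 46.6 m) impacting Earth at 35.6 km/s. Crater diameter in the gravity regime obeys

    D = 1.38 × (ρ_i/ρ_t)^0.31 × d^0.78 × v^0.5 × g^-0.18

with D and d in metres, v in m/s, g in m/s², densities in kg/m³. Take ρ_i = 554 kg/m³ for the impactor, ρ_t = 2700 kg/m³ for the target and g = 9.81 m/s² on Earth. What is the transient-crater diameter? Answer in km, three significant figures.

In SI units: v = 35600 m/s.
(ρ_i/ρ_t)^0.31 = (554/2700)^0.31 = 0.6120
d^0.78 = 46.6^0.78 = 20.01
v^0.5 = 35600^0.5 = 188.7
g^-0.18 = 9.81^-0.18 = 0.6630
D = 1.38 × 0.6120 × 20.01 × 188.7 × 0.6630 = 2114 m
   = 2.114 km

D ≈ 2.11 km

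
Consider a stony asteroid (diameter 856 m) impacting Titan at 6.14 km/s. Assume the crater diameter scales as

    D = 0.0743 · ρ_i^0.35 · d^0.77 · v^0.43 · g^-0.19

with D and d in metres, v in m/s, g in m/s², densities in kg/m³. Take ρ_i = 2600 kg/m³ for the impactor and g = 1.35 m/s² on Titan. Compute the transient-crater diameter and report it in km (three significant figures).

D ≈ 8.48 km

In SI units: v = 6140 m/s.
ρ_i^0.35 = 2600^0.35 = 15.68
d^0.77 = 856^0.77 = 181.1
v^0.43 = 6140^0.43 = 42.55
g^-0.19 = 1.35^-0.19 = 0.9446
D = 0.0743 × 15.68 × 181.1 × 42.55 × 0.9446 = 8480 m
   = 8.480 km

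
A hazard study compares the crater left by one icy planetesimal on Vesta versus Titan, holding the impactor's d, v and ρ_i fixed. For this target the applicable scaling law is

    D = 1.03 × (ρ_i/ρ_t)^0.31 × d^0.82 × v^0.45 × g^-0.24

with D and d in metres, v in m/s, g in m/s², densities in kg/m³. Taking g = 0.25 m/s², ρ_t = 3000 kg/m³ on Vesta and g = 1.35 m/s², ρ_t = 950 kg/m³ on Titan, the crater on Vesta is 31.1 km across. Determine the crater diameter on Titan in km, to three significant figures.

D ≈ 29.6 km

The impactor-only factors (d, v, ρ_i) cancel in the ratio, leaving D_Titan/D_Vesta = (g_Titan/g_Vesta)^-0.24 · (ρ_t,Vesta/ρ_t,Titan)^0.31.
(1.35/0.25)^-0.24 = 5.400^-0.24 = 0.6672
(3000/950)^0.31 = 3.158^0.31 = 1.428
Ratio = 0.6672 × 1.428 = 0.9528
D_Titan = 0.9528 × 31.1 km = 29.6 km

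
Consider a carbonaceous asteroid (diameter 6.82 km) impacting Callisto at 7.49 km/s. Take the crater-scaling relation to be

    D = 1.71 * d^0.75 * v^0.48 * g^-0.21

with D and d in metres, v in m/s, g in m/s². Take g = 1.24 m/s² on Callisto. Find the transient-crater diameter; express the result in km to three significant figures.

In SI units: d = 6820 m, v = 7490 m/s.
d^0.75 = 6820^0.75 = 750.5
v^0.48 = 7490^0.48 = 72.40
g^-0.21 = 1.24^-0.21 = 0.9558
D = 1.71 × 750.5 × 72.40 × 0.9558 = 88808 m
   = 88.81 km

D ≈ 88.8 km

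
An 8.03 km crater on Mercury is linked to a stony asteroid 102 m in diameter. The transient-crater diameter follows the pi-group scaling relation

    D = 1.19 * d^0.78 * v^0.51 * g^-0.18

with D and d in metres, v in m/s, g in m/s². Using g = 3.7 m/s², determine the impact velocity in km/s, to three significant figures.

v ≈ 43.3 km/s

Rearranging for v: v = [D / (1.19 · 102^0.78 · 3.7^-0.18)]^(1/0.51).
D = 8030 m.
102^0.78 = 36.87
3.7^-0.18 = 0.7902
Denominator = 1.19 × 36.87 × 0.7902 = 34.67
D / 34.67 = 8030 / 34.67 = 231.6
v = 231.6^(1/0.51) = 231.6^1.9608 = 43329 m/s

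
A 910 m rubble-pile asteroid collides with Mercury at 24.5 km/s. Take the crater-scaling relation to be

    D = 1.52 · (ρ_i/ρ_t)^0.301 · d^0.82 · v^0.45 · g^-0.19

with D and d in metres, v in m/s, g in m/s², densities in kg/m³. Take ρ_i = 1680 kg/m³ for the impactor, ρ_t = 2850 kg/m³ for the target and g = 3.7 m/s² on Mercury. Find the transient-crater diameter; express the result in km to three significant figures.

D ≈ 25.5 km

In SI units: v = 24500 m/s.
(ρ_i/ρ_t)^0.301 = (1680/2850)^0.301 = 0.8529
d^0.82 = 910^0.82 = 266.9
v^0.45 = 24500^0.45 = 94.43
g^-0.19 = 3.7^-0.19 = 0.7799
D = 1.52 × 0.8529 × 266.9 × 94.43 × 0.7799 = 25482 m
   = 25.48 km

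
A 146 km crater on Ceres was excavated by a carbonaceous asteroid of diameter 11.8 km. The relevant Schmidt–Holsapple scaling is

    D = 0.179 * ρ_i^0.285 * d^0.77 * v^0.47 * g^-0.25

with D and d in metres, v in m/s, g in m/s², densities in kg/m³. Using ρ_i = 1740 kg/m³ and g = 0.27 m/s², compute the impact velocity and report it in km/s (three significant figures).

Rearranging for v: v = [D / (0.179 · 1740^0.285 · 11800^0.77 · 0.27^-0.25)]^(1/0.47).
D = 146000 m.
1740^0.285 = 8.386
11800^0.77 = 1366
0.27^-0.25 = 1.387
Denominator = 0.179 × 8.386 × 1366 × 1.387 = 2844
D / 2844 = 146000 / 2844 = 51.34
v = 51.34^(1/0.47) = 51.34^2.1277 = 4358 m/s

v ≈ 4.36 km/s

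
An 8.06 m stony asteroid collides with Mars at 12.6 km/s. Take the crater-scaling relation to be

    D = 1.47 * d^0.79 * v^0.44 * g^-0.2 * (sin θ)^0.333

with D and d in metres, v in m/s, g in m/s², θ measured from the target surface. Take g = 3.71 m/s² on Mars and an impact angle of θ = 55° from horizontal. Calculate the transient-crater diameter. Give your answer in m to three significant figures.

In SI units: v = 12600 m/s.
d^0.79 = 8.06^0.79 = 5.200
v^0.44 = 12600^0.44 = 63.70
g^-0.2 = 3.71^-0.2 = 0.7694
(sin 55°)^0.333 = 0.8192^0.333 = 0.9357
D = 1.47 × 5.200 × 63.70 × 0.7694 × 0.9357 = 350.5 m

D ≈ 351 m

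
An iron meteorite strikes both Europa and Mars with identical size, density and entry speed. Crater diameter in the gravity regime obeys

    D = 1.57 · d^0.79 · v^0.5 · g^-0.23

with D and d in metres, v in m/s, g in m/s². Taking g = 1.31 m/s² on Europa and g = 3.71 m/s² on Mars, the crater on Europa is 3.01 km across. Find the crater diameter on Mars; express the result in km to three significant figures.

D ≈ 2.37 km

All impactor-dependent factors cancel in the ratio, leaving D_Mars/D_Europa = (g_Mars/g_Europa)^-0.23.
(3.71/1.31)^-0.23 = 2.832^-0.23 = 0.7871
D_Mars = 0.7871 × 3.01 km = 2.37 km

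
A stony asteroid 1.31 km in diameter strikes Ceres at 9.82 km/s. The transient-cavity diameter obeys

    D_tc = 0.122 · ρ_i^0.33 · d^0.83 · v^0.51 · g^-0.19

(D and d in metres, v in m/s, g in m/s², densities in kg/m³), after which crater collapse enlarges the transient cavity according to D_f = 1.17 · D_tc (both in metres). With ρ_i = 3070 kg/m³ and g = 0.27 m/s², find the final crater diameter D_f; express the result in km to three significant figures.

D_f ≈ 109 km

In SI: d = 1310 m, v = 9820 m/s.
ρ_i^0.33 = 3070^0.33 = 14.15
d^0.83 = 1310^0.83 = 386.7
v^0.51 = 9820^0.51 = 108.6
g^-0.19 = 0.27^-0.19 = 1.282
D_tc = 0.122 × 14.15 × 386.7 × 108.6 × 1.282 = 92940 m
D_f = 1.17 × 92940 = 1.087 × 10^5 m
     = 108.7 km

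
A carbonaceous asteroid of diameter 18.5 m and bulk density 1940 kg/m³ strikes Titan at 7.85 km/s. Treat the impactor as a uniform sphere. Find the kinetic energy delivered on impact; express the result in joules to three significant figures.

v = 7850 m/s.
Mass m = (π/6) ρ d³ = (π/6) × 1940 × (18.5)³ = 6.432 × 10^6 kg
E = ½ m v² = 0.5 × 6.432 × 10^6 × (7850)² = 1.982 × 10^14 J

E ≈ 1.98 × 10^14 J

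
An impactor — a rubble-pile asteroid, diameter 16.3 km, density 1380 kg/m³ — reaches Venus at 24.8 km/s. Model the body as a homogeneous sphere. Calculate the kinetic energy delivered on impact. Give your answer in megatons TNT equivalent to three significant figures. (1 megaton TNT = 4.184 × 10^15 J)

d = 16300 m; v = 24800 m/s.
Mass m = (π/6) ρ d³ = (π/6) × 1380 × (16300)³ = 3.129 × 10^15 kg
E = ½ m v² = 0.5 × 3.129 × 10^15 × (24800)² = 9.622 × 10^23 J
   = 9.622 × 10^23 / 4.184×10^15 = 2.300 × 10^8 Mt

E ≈ 2.30 × 10^8 Mt TNT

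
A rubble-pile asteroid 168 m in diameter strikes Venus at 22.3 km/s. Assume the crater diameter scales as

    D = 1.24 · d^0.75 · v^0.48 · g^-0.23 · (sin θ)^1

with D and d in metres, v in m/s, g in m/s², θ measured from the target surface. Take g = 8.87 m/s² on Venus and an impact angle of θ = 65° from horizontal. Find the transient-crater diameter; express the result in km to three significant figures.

In SI units: v = 22300 m/s.
d^0.75 = 168^0.75 = 46.66
v^0.48 = 22300^0.48 = 122.2
g^-0.23 = 8.87^-0.23 = 0.6053
(sin 65°)^1 = 0.9063^1 = 0.9063
D = 1.24 × 46.66 × 122.2 × 0.6053 × 0.9063 = 3879 m
   = 3.879 km

D ≈ 3.88 km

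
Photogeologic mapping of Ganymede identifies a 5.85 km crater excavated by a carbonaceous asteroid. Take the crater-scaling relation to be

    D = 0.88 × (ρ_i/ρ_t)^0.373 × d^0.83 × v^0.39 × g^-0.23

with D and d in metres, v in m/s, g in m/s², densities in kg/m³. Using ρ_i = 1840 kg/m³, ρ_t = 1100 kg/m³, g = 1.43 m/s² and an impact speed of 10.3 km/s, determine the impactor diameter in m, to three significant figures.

d ≈ 460 m

Rearranging for d: d = [D / (0.88 · (1840/1100)^0.373 · 10300^0.39 · 1.43^-0.23)]^(1/0.83).
D = 5850 m.
(1840/1100)^0.373 = 1.212
10300^0.39 = 36.73
1.43^-0.23 = 0.9210
Denominator = 0.88 × 1.212 × 36.73 × 0.9210 = 36.08
D / 36.08 = 5850 / 36.08 = 162.1
d = 162.1^(1/0.83) = 162.1^1.2048 = 459.6 m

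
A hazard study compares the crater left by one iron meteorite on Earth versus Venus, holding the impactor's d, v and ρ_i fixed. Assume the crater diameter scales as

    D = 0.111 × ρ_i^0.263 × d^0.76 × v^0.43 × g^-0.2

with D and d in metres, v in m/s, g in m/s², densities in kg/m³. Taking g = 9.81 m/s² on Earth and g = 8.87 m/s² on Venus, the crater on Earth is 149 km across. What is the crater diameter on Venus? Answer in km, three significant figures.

D ≈ 152 km

All impactor-dependent factors cancel in the ratio, leaving D_Venus/D_Earth = (g_Venus/g_Earth)^-0.2.
(8.87/9.81)^-0.2 = 0.9042^-0.2 = 1.020
D_Venus = 1.020 × 149 km = 152 km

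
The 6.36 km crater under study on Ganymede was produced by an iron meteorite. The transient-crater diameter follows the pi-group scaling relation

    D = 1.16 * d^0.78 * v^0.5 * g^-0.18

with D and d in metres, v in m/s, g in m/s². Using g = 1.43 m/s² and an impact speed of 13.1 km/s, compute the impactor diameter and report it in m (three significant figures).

Rearranging for d: d = [D / (1.16 · 13100^0.5 · 1.43^-0.18)]^(1/0.78).
D = 6360 m.
13100^0.5 = 114.5
1.43^-0.18 = 0.9376
Denominator = 1.16 × 114.5 × 0.9376 = 124.5
D / 124.5 = 6360 / 124.5 = 51.08
d = 51.08^(1/0.78) = 51.08^1.2821 = 154.9 m

d ≈ 155 m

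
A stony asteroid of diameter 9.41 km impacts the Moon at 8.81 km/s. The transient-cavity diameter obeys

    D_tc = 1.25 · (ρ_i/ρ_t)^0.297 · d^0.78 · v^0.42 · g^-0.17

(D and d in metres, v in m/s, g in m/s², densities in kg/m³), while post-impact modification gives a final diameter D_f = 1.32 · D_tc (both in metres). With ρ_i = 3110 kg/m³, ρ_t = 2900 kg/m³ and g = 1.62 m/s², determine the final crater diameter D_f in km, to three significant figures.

D_f ≈ 88.5 km

In SI: d = 9410 m, v = 8810 m/s.
(ρ_i/ρ_t)^0.297 = (3110/2900)^0.297 = 1.021
d^0.78 = 9410^0.78 = 1257
v^0.42 = 8810^0.42 = 45.38
g^-0.17 = 1.62^-0.17 = 0.9213
D_tc = 1.25 × 1.021 × 1257 × 45.38 × 0.9213 = 67070 m
D_f = 1.32 × 67070 = 88532 m
     = 88.53 km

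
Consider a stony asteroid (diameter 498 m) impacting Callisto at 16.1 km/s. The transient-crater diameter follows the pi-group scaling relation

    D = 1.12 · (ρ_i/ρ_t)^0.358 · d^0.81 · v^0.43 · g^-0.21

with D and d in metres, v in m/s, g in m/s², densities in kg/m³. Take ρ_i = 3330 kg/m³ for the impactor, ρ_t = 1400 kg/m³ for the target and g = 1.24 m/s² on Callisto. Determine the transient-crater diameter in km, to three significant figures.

D ≈ 14.4 km

In SI units: v = 16100 m/s.
(ρ_i/ρ_t)^0.358 = (3330/1400)^0.358 = 1.364
d^0.81 = 498^0.81 = 153.0
v^0.43 = 16100^0.43 = 64.41
g^-0.21 = 1.24^-0.21 = 0.9558
D = 1.12 × 1.364 × 153.0 × 64.41 × 0.9558 = 14389 m
   = 14.39 km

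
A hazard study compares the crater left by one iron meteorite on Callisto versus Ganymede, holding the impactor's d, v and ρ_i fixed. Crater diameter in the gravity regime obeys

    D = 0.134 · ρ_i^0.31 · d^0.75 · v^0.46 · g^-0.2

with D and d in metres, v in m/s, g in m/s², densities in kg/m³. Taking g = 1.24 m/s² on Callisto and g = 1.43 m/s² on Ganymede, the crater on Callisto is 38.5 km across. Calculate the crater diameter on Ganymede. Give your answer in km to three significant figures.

D ≈ 37.4 km

All impactor-dependent factors cancel in the ratio, leaving D_Ganymede/D_Callisto = (g_Ganymede/g_Callisto)^-0.2.
(1.43/1.24)^-0.2 = 1.153^-0.2 = 0.9719
D_Ganymede = 0.9719 × 38.5 km = 37.4 km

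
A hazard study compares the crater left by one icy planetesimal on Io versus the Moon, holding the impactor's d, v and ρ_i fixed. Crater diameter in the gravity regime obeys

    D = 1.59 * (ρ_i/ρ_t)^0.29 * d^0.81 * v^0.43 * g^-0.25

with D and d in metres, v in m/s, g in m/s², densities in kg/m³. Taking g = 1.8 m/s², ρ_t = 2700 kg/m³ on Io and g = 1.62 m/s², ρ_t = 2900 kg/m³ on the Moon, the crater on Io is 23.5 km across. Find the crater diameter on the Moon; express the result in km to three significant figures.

The impactor-only factors (d, v, ρ_i) cancel in the ratio, leaving D_Moon/D_Io = (g_Moon/g_Io)^-0.25 · (ρ_t,Io/ρ_t,Moon)^0.29.
(1.62/1.8)^-0.25 = 0.9000^-0.25 = 1.027
(2700/2900)^0.29 = 0.9310^0.29 = 0.9795
Ratio = 1.027 × 0.9795 = 1.006
D_Moon = 1.006 × 23.5 km = 23.6 km

D ≈ 23.6 km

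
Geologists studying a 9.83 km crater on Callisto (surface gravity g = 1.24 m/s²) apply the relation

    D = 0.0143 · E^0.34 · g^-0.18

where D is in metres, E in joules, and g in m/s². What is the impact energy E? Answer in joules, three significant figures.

E ≈ 1.65 × 10^17 J

Rearranging: E = [D / (0.0143 · g^-0.18)]^(1/0.34).
D = 9830 m.
g^-0.18 = 1.24^-0.18 = 0.9620
D / (0.0143 × 0.9620) = 9830 / (0.01376) = 7.144 × 10^5
E = (7.144 × 10^5)^2.9412 = 1.650 × 10^17 J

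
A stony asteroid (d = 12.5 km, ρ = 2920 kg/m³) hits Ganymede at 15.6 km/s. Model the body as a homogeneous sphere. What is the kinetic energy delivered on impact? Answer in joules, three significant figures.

E ≈ 3.63 × 10^23 J

d = 12500 m; v = 15600 m/s.
Mass m = (π/6) ρ d³ = (π/6) × 2920 × (12500)³ = 2.986 × 10^15 kg
E = ½ m v² = 0.5 × 2.986 × 10^15 × (15600)² = 3.633 × 10^23 J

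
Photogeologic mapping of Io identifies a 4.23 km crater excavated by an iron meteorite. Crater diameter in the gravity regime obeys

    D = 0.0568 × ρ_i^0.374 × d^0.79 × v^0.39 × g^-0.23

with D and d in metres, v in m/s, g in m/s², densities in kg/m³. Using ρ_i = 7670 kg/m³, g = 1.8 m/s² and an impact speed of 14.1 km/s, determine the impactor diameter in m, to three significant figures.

d ≈ 226 m

Rearranging for d: d = [D / (0.0568 · 7670^0.374 · 14100^0.39 · 1.8^-0.23)]^(1/0.79).
D = 4230 m.
7670^0.374 = 28.37
14100^0.39 = 41.51
1.8^-0.23 = 0.8735
Denominator = 0.0568 × 28.37 × 41.51 × 0.8735 = 58.43
D / 58.43 = 4230 / 58.43 = 72.39
d = 72.39^(1/0.79) = 72.39^1.2658 = 225.9 m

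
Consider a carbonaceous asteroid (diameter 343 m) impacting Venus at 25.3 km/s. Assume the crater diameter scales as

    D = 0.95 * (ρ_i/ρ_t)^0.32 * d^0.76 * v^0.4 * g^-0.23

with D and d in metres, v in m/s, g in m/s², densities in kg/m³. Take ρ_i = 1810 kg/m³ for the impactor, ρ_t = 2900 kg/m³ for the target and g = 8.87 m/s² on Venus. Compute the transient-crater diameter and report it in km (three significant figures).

In SI units: v = 25300 m/s.
(ρ_i/ρ_t)^0.32 = (1810/2900)^0.32 = 0.8600
d^0.76 = 343^0.76 = 84.49
v^0.4 = 25300^0.4 = 57.71
g^-0.23 = 8.87^-0.23 = 0.6053
D = 0.95 × 0.8600 × 84.49 × 57.71 × 0.6053 = 2411 m
   = 2.411 km

D ≈ 2.41 km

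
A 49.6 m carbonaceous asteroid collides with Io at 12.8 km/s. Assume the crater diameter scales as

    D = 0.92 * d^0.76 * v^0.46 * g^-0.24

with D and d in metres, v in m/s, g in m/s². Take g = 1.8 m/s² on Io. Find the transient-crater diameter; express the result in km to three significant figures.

In SI units: v = 12800 m/s.
d^0.76 = 49.6^0.76 = 19.43
v^0.46 = 12800^0.46 = 77.50
g^-0.24 = 1.8^-0.24 = 0.8684
D = 0.92 × 19.43 × 77.50 × 0.8684 = 1203 m
   = 1.203 km

D ≈ 1.20 km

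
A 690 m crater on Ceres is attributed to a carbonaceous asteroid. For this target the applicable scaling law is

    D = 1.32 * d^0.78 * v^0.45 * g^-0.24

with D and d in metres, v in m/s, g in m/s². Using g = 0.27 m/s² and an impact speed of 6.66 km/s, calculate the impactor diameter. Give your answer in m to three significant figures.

d ≈ 12.7 m

Rearranging for d: d = [D / (1.32 · 6660^0.45 · 0.27^-0.24)]^(1/0.78).
6660^0.45 = 52.55
0.27^-0.24 = 1.369
Denominator = 1.32 × 52.55 × 1.369 = 94.96
D / 94.96 = 690 / 94.96 = 7.266
d = 7.266^(1/0.78) = 7.266^1.2821 = 12.71 m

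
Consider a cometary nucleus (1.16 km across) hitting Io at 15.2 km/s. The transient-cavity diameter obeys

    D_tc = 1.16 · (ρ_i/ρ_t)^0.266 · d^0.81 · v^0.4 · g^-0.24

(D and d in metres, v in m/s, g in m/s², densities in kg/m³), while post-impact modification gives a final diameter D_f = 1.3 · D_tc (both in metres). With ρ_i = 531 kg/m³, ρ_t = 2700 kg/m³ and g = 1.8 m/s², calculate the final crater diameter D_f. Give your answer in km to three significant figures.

In SI: d = 1160 m, v = 15200 m/s.
(ρ_i/ρ_t)^0.266 = (531/2700)^0.266 = 0.6488
d^0.81 = 1160^0.81 = 303.5
v^0.4 = 15200^0.4 = 47.07
g^-0.24 = 1.8^-0.24 = 0.8684
D_tc = 1.16 × 0.6488 × 303.5 × 47.07 × 0.8684 = 9337 m
D_f = 1.3 × 9337 = 12138 m
     = 12.14 km

D_f ≈ 12.1 km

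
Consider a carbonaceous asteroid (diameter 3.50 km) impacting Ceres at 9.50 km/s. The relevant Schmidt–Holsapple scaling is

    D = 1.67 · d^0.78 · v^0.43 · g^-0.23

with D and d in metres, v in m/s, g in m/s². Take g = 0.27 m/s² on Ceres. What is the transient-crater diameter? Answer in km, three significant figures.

D ≈ 67.3 km

In SI units: d = 3500 m, v = 9500 m/s.
d^0.78 = 3500^0.78 = 581.3
v^0.43 = 9500^0.43 = 51.34
g^-0.23 = 0.27^-0.23 = 1.351
D = 1.67 × 581.3 × 51.34 × 1.351 = 67333 m
   = 67.33 km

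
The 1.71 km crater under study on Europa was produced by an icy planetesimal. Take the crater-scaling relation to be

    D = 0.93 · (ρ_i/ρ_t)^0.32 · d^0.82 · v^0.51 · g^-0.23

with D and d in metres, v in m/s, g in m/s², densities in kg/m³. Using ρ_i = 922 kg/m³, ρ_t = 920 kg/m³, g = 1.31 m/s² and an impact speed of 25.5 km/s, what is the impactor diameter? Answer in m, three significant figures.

Rearranging for d: d = [D / (0.93 · (922/920)^0.32 · 25500^0.51 · 1.31^-0.23)]^(1/0.82).
D = 1710 m.
(922/920)^0.32 = 1.001
25500^0.51 = 176.7
1.31^-0.23 = 0.9398
Denominator = 0.93 × 1.001 × 176.7 × 0.9398 = 154.6
D / 154.6 = 1710 / 154.6 = 11.06
d = 11.06^(1/0.82) = 11.06^1.2195 = 18.74 m

d ≈ 18.7 m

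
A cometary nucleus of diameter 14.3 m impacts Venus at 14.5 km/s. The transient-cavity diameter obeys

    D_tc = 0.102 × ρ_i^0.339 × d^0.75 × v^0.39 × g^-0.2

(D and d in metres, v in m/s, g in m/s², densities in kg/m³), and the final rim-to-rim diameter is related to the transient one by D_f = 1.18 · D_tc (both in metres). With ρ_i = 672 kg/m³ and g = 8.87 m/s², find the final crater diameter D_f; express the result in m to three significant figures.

D_f ≈ 218 m

v = 14500 m/s.
ρ_i^0.339 = 672^0.339 = 9.088
d^0.75 = 14.3^0.75 = 7.354
v^0.39 = 14500^0.39 = 41.97
g^-0.2 = 8.87^-0.2 = 0.6463
D_tc = 0.102 × 9.088 × 7.354 × 41.97 × 0.6463 = 184.9 m
D_f = 1.18 × 184.9 = 218.2 m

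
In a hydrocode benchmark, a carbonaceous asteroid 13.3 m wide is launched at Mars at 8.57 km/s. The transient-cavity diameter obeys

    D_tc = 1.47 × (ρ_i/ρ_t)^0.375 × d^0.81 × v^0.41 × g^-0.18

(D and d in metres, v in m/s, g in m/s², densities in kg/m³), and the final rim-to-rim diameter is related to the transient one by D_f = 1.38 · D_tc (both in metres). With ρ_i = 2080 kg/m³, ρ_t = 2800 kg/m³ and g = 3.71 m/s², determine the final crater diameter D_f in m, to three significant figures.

v = 8570 m/s.
(ρ_i/ρ_t)^0.375 = (2080/2800)^0.375 = 0.8945
d^0.81 = 13.3^0.81 = 8.134
v^0.41 = 8570^0.41 = 40.98
g^-0.18 = 3.71^-0.18 = 0.7898
D_tc = 1.47 × 0.8945 × 8.134 × 40.98 × 0.7898 = 346.2 m
D_f = 1.38 × 346.2 = 477.8 m

D_f ≈ 478 m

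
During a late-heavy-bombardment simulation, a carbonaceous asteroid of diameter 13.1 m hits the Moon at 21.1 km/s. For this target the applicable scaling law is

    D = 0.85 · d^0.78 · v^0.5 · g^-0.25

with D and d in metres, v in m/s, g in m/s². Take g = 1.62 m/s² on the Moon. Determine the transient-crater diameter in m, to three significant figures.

In SI units: v = 21100 m/s.
d^0.78 = 13.1^0.78 = 7.438
v^0.5 = 21100^0.5 = 145.3
g^-0.25 = 1.62^-0.25 = 0.8864
D = 0.85 × 7.438 × 145.3 × 0.8864 = 814.3 m

D ≈ 814 m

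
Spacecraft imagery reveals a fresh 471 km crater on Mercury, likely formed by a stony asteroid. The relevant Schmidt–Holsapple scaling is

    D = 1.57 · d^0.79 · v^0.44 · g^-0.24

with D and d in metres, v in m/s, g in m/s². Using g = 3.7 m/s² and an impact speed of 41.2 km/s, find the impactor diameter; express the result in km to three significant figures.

Rearranging for d: d = [D / (1.57 · 41200^0.44 · 3.7^-0.24)]^(1/0.79).
D = 471000 m.
41200^0.44 = 107.3
3.7^-0.24 = 0.7305
Denominator = 1.57 × 107.3 × 0.7305 = 123.1
D / 123.1 = 471000 / 123.1 = 3826
d = 3826^(1/0.79) = 3826^1.2658 = 34280 m

d ≈ 34.3 km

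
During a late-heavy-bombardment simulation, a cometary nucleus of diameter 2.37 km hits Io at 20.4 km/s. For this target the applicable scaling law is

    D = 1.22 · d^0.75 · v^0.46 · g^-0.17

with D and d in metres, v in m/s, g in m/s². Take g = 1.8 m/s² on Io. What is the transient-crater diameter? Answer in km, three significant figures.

In SI units: d = 2370 m, v = 20400 m/s.
d^0.75 = 2370^0.75 = 339.7
v^0.46 = 20400^0.46 = 96.04
g^-0.17 = 1.8^-0.17 = 0.9049
D = 1.22 × 339.7 × 96.04 × 0.9049 = 36017 m
   = 36.02 km

D ≈ 36.0 km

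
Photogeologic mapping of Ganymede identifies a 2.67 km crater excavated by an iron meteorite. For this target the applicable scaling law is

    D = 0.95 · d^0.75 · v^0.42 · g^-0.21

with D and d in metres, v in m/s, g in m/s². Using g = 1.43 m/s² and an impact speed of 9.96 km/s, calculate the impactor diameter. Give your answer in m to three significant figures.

d ≈ 253 m

Rearranging for d: d = [D / (0.95 · 9960^0.42 · 1.43^-0.21)]^(1/0.75).
D = 2670 m.
9960^0.42 = 47.78
1.43^-0.21 = 0.9276
Denominator = 0.95 × 47.78 × 0.9276 = 42.10
D / 42.10 = 2670 / 42.10 = 63.42
d = 63.42^(1/0.75) = 63.42^1.3333 = 252.9 m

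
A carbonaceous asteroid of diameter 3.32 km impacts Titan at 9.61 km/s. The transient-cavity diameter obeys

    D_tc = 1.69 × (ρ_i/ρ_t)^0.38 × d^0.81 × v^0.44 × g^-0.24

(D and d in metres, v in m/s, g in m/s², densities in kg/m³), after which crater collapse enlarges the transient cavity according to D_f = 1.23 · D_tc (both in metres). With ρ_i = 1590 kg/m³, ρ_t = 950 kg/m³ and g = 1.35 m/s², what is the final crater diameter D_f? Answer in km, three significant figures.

In SI: d = 3320 m, v = 9610 m/s.
(ρ_i/ρ_t)^0.38 = (1590/950)^0.38 = 1.216
d^0.81 = 3320^0.81 = 711.4
v^0.44 = 9610^0.44 = 56.55
g^-0.24 = 1.35^-0.24 = 0.9305
D_tc = 1.69 × 1.216 × 711.4 × 56.55 × 0.9305 = 76930 m
D_f = 1.23 × 76930 = 94624 m
     = 94.62 km

D_f ≈ 94.6 km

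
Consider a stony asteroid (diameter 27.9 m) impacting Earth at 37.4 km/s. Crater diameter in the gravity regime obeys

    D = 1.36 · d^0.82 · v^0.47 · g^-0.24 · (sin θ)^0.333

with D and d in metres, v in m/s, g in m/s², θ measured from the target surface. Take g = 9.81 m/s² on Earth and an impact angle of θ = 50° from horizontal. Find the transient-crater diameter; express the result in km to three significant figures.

In SI units: v = 37400 m/s.
d^0.82 = 27.9^0.82 = 15.32
v^0.47 = 37400^0.47 = 141.0
g^-0.24 = 9.81^-0.24 = 0.5781
(sin 50°)^0.333 = 0.7660^0.333 = 0.9151
D = 1.36 × 15.32 × 141.0 × 0.5781 × 0.9151 = 1554 m
   = 1.554 km

D ≈ 1.55 km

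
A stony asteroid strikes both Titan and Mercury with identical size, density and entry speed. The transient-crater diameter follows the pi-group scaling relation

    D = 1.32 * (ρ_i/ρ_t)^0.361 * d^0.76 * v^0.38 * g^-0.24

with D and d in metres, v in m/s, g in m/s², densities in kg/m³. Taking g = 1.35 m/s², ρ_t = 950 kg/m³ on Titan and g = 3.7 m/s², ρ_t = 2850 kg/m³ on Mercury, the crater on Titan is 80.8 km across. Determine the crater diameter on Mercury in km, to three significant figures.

The impactor-only factors (d, v, ρ_i) cancel in the ratio, leaving D_Mercury/D_Titan = (g_Mercury/g_Titan)^-0.24 · (ρ_t,Titan/ρ_t,Mercury)^0.361.
(3.7/1.35)^-0.24 = 2.741^-0.24 = 0.7851
(950/2850)^0.361 = 0.3333^0.361 = 0.6726
Ratio = 0.7851 × 0.6726 = 0.5281
D_Mercury = 0.5281 × 80.8 km = 42.7 km

D ≈ 42.7 km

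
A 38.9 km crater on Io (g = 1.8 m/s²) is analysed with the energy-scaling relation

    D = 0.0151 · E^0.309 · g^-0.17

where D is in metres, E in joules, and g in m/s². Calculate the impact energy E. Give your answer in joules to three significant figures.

Rearranging: E = [D / (0.0151 · g^-0.17)]^(1/0.309).
D = 38900 m.
g^-0.17 = 1.8^-0.17 = 0.9049
D / (0.0151 × 0.9049) = 38900 / (0.01366) = 2.848 × 10^6
E = (2.848 × 10^6)^3.2362 = 7.730 × 10^20 J

E ≈ 7.73 × 10^20 J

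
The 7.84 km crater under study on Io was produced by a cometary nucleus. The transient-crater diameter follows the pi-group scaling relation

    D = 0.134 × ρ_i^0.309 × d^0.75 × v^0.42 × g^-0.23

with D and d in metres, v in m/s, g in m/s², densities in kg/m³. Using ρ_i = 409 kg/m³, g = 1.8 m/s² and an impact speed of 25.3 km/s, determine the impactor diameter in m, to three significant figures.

d ≈ 781 m

Rearranging for d: d = [D / (0.134 · 409^0.309 · 25300^0.42 · 1.8^-0.23)]^(1/0.75).
D = 7840 m.
409^0.309 = 6.412
25300^0.42 = 70.68
1.8^-0.23 = 0.8735
Denominator = 0.134 × 6.412 × 70.68 × 0.8735 = 53.05
D / 53.05 = 7840 / 53.05 = 147.8
d = 147.8^(1/0.75) = 147.8^1.3333 = 781.3 m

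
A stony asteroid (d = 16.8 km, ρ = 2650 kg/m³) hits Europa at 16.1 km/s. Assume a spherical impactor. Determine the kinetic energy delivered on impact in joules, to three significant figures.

E ≈ 8.53 × 10^23 J

d = 16800 m; v = 16100 m/s.
Mass m = (π/6) ρ d³ = (π/6) × 2650 × (16800)³ = 6.579 × 10^15 kg
E = ½ m v² = 0.5 × 6.579 × 10^15 × (16100)² = 8.527 × 10^23 J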